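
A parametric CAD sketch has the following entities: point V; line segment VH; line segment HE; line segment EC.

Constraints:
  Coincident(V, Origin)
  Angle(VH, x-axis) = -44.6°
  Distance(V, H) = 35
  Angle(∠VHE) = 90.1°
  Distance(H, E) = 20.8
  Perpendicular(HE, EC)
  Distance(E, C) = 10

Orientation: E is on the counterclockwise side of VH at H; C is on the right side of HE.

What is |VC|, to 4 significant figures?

49.60

V is at the origin; VH runs at -44.6° with length 35.0, so H = 35.0·(cos -44.6°, sin -44.6°) = (24.92, -24.58). ∠VHE = 90.1°, so HE runs at -44.6° + (180° − 90.1°) = 45.30° from the x-axis; with |HE| = 20.8, E = H + 20.8·(cos 45.30°, sin 45.30°) = (39.55, -9.791). HE ⟂ EC; with |EC| = 10.0 on the right of HE, C = E + 10.0·(0.7108, -0.7034) = (46.66, -16.82). Then |VC| = |C − V| = 49.60.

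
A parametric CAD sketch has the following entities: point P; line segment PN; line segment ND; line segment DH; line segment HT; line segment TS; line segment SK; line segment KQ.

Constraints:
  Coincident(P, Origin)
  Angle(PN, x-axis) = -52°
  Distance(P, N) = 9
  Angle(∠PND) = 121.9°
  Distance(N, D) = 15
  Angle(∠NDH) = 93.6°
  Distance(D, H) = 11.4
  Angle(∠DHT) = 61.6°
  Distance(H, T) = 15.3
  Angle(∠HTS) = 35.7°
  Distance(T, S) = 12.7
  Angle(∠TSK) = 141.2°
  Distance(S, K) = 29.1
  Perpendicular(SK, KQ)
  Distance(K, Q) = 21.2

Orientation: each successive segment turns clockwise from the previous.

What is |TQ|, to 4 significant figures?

41.18

∠TSK = 141.2° gives SK at -138.0° from the x-axis; with |SK| = 29.1, K = (-23.40, -39.11). SK ⟂ KQ, so KQ runs at 132.0°; with |KQ| = 21.2, Q = (-37.59, -23.36). Then |TQ| = |Q − T| = 41.18.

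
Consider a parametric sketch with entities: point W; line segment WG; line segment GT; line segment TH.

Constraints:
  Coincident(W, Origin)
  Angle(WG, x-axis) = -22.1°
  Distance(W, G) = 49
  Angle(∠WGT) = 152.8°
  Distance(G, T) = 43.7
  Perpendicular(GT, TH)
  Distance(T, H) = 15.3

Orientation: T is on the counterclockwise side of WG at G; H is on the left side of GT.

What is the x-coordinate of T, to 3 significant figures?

88.9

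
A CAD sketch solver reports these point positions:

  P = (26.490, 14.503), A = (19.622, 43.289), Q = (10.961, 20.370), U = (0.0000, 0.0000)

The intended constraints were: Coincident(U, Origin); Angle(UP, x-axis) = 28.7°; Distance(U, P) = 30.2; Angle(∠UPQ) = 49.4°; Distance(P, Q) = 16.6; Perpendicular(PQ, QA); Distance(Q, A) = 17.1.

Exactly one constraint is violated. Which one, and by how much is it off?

Distance(Q, A) = 17.1 — off by 7.40.

U = (0.00, 0.00) ✓; UP at 28.70° ✓; |UP| = 30.20 ✓; ∠UPQ = 49.40° ✓; |PQ| = 16.60 ✓; ∠(PQ, QA) = 90.00° ✓; |QA| = 24.50 ✗.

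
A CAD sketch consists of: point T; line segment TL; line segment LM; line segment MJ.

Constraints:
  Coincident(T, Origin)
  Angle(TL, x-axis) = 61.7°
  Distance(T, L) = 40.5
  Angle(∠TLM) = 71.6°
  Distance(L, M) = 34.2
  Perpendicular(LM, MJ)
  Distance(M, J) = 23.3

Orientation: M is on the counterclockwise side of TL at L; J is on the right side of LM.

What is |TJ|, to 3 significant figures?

65.3

T is at the origin; TL runs at 61.7° with length 40.5, so L = 40.5·(cos 61.7°, sin 61.7°) = (19.2, 35.7). ∠TLM = 71.6°, so LM runs at 61.7° + (180° − 71.6°) = 170° from the x-axis; with |LM| = 34.2, M = L + 34.2·(cos 170°, sin 170°) = (-14.5, 41.5). LM is perpendicular to MJ; with |MJ| = 23.3 on the right of LM, J = M + 23.3·(0.172, 0.985) = (-10.5, 64.5). Then |TJ| = |J − T| = 65.3.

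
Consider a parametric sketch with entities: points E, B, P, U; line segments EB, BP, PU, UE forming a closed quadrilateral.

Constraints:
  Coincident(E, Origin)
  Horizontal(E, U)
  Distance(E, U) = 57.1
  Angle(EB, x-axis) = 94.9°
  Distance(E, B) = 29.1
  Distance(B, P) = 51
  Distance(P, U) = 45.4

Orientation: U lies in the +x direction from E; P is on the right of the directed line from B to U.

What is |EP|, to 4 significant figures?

24.38

E is at the origin; E and U share the same y with |EU| = 57.1 and U in +x, so U = (57.1, 0). EB runs at 94.9° with |EB| = 29.1, so B = (-2.486, 28.99). P is determined by |BP| = 51.0 and |PU| = 45.4 together: it lies at the intersection of circle(B, 51.0) and circle(U, 45.4). With |BU| = 66.27, the foot of the radical line on BU is 37.21 from B and the perpendicular offset is √(51.0² − 37.21²) = 34.88. Taking the right-of-BU solution: P = (15.71, -18.65).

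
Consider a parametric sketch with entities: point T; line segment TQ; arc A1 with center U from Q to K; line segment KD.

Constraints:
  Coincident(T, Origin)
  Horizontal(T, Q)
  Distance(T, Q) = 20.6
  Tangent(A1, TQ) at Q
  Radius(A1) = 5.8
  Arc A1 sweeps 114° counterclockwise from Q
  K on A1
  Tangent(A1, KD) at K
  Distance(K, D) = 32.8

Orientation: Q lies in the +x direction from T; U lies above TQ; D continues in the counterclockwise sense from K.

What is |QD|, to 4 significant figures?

38.96

On A1, Q sits at bearing -90° from U; a 114° counterclockwise sweep puts K at bearing 24°, so K = U + 5.8·(cos 24°, sin 24°) = (25.90, 8.159). Since A1 is tangent to KD there, UK ⟂ KD, so KD runs along (−sin 24°, cos 24°); with |KD| = 32.8, D = (12.56, 38.12). Then |QD| = |D − Q| = 38.96.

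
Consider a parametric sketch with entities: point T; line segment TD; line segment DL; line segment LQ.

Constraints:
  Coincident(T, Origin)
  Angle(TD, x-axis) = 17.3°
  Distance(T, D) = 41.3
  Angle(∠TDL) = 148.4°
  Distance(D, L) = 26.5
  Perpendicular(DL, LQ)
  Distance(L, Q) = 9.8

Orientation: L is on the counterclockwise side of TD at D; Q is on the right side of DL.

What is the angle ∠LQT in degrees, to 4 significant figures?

62.99°

T is at the origin; TD runs at 17.3° with length 41.3, so D = 41.3·(cos 17.3°, sin 17.3°) = (39.43, 12.28). ∠TDL = 148.4°, so DL runs at 17.3° + (180° − 148.4°) = 48.90° from the x-axis; with |DL| = 26.5, L = D + 26.5·(cos 48.90°, sin 48.90°) = (56.85, 32.25). DL is perpendicular to LQ; with |LQ| = 9.8 on the right of DL, Q = L + 9.8·(0.7536, -0.6574) = (64.24, 25.81). Then cos ∠LQT = QL·QT / (|QL||QT|), giving 62.99°.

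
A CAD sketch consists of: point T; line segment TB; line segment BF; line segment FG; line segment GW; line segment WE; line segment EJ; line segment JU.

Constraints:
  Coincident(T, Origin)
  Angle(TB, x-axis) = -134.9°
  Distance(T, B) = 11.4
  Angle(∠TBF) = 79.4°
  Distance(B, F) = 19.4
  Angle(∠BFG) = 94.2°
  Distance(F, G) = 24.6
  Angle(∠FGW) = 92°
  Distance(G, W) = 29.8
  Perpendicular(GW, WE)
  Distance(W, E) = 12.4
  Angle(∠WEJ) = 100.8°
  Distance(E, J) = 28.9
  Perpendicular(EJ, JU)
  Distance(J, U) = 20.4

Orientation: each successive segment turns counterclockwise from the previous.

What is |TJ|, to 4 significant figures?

16.33

T is at the origin; TB runs at -134.9° with length 11.4, so B = (-8.047, -8.075). ∠TBF = 79.4° gives BF at -34.30° from the x-axis; with |BF| = 19.4, F = (7.979, -19.01). ∠BFG = 94.2° gives FG at 51.50° from the x-axis; with |FG| = 24.6, G = (23.29, 0.2447). ∠FGW = 92.0° gives GW at 139.5° from the x-axis; with |GW| = 29.8, W = (0.6331, 19.60). GW ⟂ WE, so WE runs at -130.5°; with |WE| = 12.4, E = (-7.420, 10.17). ∠WEJ = 100.8° gives EJ at -51.30° from the x-axis; with |EJ| = 28.9, J = (10.65, -12.39). Then |TJ| = |J − T| = 16.33.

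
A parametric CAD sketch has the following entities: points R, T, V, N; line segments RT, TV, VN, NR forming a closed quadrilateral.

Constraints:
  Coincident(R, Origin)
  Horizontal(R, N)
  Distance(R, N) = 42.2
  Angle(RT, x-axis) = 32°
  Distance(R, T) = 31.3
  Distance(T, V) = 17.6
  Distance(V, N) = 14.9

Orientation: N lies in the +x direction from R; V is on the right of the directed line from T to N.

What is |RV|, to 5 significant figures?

27.351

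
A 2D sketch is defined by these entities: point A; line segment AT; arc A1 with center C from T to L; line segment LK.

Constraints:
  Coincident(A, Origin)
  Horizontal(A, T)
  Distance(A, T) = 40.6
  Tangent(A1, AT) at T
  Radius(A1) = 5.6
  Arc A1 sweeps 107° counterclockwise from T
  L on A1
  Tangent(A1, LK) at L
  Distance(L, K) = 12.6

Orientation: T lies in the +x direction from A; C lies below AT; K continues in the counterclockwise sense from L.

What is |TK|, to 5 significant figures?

19.359

On A1, T sits at bearing 90° from C; a 107° counterclockwise sweep puts L at bearing 197°, so L = C + 5.6·(cos 197°, sin 197°) = (35.245, -7.2373). A1 meets LK tangentially, so CL is at right angles to LK, so LK runs along (−sin 197°, cos 197°); with |LK| = 12.6, K = (38.929, -19.287). Then |TK| = |K − T| = 19.359.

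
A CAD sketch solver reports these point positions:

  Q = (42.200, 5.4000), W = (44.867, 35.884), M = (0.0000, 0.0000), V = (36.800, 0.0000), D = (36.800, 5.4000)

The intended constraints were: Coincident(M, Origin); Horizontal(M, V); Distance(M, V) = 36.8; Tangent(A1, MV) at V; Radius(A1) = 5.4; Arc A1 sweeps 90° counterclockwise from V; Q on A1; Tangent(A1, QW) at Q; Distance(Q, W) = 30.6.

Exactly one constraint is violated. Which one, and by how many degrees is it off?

Tangent(A1, QW) at Q — off by 5.00°.

M = (0.00, 0.00) ✓; M.y = 0.00, V.y = 0.00 ✓; |MV| = 36.80 ✓; ∠(DV, VM) = 90.00° ✓; |DV| = 5.400 ✓; bearing(D→Q) − bearing(D→V) = 90.00° ✓; |DQ| = 5.400 ✓; ∠(DQ, QW) = 95.00° ✗; |QW| = 30.60 ✓.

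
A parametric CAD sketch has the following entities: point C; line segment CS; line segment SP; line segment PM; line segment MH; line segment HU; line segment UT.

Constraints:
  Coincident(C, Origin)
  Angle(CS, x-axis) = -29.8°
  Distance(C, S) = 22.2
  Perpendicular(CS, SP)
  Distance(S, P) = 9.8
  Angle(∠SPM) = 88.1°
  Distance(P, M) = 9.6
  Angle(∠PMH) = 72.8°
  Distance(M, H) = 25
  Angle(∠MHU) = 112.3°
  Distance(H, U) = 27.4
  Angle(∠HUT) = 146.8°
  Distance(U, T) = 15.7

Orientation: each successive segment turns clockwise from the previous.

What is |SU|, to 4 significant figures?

30.31

C is at the origin; CS runs at -29.8° with length 22.2, so S = (19.26, -11.03). CS ⟂ SP, so SP runs at -119.8°; with |SP| = 9.8, P = (14.39, -19.54). ∠SPM = 88.1° gives PM at 148.3° from the x-axis; with |PM| = 9.6, M = (6.226, -14.49). ∠PMH = 72.8° gives MH at 41.10° from the x-axis; with |MH| = 25.0, H = (25.07, 1.942). ∠MHU = 112.3° gives HU at -26.60° from the x-axis; with |HU| = 27.4, U = (49.57, -10.33). Then |SU| = |U − S| = 30.31.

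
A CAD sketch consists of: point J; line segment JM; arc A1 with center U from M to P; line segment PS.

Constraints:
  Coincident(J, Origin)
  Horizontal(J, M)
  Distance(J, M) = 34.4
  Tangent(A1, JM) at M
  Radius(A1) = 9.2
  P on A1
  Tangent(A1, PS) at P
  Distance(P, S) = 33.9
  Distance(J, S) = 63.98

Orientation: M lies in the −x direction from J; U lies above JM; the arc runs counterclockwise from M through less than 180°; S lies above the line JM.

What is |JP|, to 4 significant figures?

31.21

J is at the origin; J and M share the same y with |JM| = 34.4 and M on the −x side, so M = (-34.40, 0.000). The tangent condition forces UM to be normal to JM, so U = M + (0, 9.2) = (-34.40, 9.200). Since UP ⟂ PS (tangency), |US| = √(9.2² + 33.9²) = 35.13 regardless of where P sits on A1. So S lies on both circle(J, 63.98) and circle(U, 35.13); the above-JM intersection is S = (-48.99, 41.15). P is the foot of the tangent from S: P = (-27.32, 15.08).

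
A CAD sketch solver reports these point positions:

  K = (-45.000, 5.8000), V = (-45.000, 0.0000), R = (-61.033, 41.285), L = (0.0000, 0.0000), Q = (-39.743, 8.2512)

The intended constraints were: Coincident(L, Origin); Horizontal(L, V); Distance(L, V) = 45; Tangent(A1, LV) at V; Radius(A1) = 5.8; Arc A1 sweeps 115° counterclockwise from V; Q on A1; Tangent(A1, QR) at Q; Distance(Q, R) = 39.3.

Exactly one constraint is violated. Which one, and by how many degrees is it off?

Tangent(A1, QR) at Q — off by 7.80°.

L = (0.00, 0.00) ✓; L.y = 0.00, V.y = 0.00 ✓; |LV| = 45.00 ✓; ∠(KV, VL) = 90.00° ✓; |KV| = 5.800 ✓; bearing(K→Q) − bearing(K→V) = 115.0° ✓; |KQ| = 5.800 ✓; ∠(KQ, QR) = 82.20° ✗; |QR| = 39.30 ✓.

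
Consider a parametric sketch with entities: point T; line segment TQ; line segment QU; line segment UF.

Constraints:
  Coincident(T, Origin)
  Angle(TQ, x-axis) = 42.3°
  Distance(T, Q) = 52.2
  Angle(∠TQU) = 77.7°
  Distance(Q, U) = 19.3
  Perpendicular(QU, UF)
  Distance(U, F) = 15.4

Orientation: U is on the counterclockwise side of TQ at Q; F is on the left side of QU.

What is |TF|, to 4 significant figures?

36.53

T is at the origin; TQ runs at 42.3° with length 52.2, so Q = 52.2·(cos 42.3°, sin 42.3°) = (38.61, 35.13). ∠TQU = 77.7°, so QU runs at 42.3° + (180° − 77.7°) = 144.6° from the x-axis; with |QU| = 19.3, U = Q + 19.3·(cos 144.6°, sin 144.6°) = (22.88, 46.31). QU is perpendicular to UF; with |UF| = 15.4 on the left of QU, F = U + 15.4·(-0.5793, -0.8151) = (13.96, 33.76). Then |TF| = |F − T| = 36.53.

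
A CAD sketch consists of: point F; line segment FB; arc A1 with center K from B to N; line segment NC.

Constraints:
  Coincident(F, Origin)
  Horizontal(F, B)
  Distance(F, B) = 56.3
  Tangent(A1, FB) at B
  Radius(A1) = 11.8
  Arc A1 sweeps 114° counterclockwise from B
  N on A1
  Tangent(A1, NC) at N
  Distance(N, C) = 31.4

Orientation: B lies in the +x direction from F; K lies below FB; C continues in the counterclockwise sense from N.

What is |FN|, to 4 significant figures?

48.45

The tangent condition forces KB to be normal to FB, so K = B + (0, -11.8) = (56.30, -11.80). On A1, B sits at bearing 90° from K; a 114° counterclockwise sweep puts N at bearing 204°, so N = K + 11.8·(cos 204°, sin 204°) = (45.52, -16.60). Then |FN| = |N − F| = 48.45.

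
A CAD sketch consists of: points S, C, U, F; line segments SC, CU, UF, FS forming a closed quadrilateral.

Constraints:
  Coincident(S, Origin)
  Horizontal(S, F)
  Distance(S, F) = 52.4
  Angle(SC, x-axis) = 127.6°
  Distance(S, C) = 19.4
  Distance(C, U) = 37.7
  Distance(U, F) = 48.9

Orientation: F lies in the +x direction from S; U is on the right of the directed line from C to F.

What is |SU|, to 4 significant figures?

18.70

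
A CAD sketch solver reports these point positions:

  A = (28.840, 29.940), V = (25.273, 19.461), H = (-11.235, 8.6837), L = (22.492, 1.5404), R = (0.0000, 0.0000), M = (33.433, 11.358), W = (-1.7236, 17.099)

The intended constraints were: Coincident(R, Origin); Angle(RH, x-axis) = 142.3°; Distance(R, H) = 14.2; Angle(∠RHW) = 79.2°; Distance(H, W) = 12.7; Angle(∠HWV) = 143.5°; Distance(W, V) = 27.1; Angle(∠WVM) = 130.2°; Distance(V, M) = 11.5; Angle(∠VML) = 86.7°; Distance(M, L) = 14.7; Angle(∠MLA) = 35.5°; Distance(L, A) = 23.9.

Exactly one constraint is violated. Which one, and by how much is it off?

Distance(L, A) = 23.9 — off by 5.20.

R = (0.00, 0.00) ✓; RH at 142.3° ✓; |RH| = 14.20 ✓; ∠RHW = 79.20° ✓; |HW| = 12.70 ✓; ∠HWV = 143.5° ✓; |WV| = 27.10 ✓; ∠WVM = 130.2° ✓; |VM| = 11.50 ✓; ∠VML = 86.70° ✓; |ML| = 14.70 ✓; ∠MLA = 35.50° ✓; |LA| = 29.10 ✗.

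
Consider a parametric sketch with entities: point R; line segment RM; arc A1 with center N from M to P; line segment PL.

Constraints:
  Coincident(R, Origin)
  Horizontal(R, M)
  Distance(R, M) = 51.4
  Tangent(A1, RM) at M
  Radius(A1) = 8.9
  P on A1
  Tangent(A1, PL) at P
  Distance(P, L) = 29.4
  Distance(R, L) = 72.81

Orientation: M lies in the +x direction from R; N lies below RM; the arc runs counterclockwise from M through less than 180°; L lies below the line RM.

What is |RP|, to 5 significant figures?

46.623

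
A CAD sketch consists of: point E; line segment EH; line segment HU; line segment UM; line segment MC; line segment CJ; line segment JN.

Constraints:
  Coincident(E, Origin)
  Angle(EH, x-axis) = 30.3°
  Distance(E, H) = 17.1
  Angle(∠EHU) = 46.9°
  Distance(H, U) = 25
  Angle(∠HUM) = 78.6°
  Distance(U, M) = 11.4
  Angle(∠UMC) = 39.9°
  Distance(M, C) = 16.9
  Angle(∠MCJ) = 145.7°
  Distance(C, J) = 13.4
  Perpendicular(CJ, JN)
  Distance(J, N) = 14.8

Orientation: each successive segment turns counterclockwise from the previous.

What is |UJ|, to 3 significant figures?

19.2

E is at the origin; EH runs at 30.3° with length 17.1, so H = (14.8, 8.63). ∠EHU = 46.9° gives HU at 163° from the x-axis; with |HU| = 25.0, U = (-9.19, 15.8). ∠HUM = 78.6° gives UM at -95.2° from the x-axis; with |UM| = 11.4, M = (-10.2, 4.42). ∠UMC = 39.9° gives MC at 44.9° from the x-axis; with |MC| = 16.9, C = (1.74, 16.3). ∠MCJ = 145.7° gives CJ at 79.2° from the x-axis; with |CJ| = 13.4, J = (4.25, 29.5). Then |UJ| = |J − U| = 19.2.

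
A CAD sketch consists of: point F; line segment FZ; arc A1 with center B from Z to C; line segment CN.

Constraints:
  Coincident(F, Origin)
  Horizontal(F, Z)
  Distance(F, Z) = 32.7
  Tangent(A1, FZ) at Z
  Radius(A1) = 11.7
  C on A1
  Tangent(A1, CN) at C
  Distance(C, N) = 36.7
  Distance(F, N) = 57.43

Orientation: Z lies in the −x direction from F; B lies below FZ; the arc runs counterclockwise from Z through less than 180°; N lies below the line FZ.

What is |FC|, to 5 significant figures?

46.403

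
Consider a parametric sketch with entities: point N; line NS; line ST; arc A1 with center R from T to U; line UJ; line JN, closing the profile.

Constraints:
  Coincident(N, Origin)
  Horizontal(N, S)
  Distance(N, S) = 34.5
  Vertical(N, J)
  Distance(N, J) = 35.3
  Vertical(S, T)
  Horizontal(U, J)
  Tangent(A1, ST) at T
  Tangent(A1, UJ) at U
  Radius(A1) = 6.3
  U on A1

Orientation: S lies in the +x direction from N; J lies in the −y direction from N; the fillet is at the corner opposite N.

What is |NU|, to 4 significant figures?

45.18

N is at the origin; N and S share the same y with |NS| = 34.5 and S on the +x side, so S = (34.50, 0.000). NJ is vertical with |NJ| = 35.3 and J on the −y side, so J = (0.000, -35.30). The virtual corner opposite N is at (34.50, -35.30). A1 meets ST tangentially, so RT is at right angles to ST and the tangent condition forces RU to be normal to UJ, with radius 6.3, so the center R sits 6.3 in from both sides at R = (28.20, -29.00). That places the tangent points at T = (34.50, -29.00) on ST and U = (28.20, -35.30) on UJ. Then |NU| = |U − N| = 45.18.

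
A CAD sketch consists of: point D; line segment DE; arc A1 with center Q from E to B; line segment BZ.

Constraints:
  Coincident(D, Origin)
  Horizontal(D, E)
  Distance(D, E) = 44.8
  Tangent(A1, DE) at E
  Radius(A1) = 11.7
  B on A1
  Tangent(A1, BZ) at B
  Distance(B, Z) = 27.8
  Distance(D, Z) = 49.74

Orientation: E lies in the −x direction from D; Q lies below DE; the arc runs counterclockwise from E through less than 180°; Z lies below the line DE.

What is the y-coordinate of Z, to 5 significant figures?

-38.666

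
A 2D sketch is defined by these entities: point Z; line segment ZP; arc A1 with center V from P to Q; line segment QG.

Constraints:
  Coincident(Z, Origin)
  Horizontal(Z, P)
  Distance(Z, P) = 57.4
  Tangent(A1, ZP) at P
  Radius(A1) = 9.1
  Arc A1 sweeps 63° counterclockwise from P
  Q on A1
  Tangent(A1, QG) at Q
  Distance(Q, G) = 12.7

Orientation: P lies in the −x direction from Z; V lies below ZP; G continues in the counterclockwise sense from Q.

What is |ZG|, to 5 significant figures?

73.110

Z is at the origin; ZP is horizontal with |ZP| = 57.4 and P on the −x side, so P = (-57.400, 0.0000). Since A1 is tangent to ZP there, VP ⟂ ZP, so V = P + (0, -9.1) = (-57.400, -9.1000). On A1, P sits at bearing 90° from V; a 63° counterclockwise sweep puts Q at bearing 153°, so Q = V + 9.1·(cos 153°, sin 153°) = (-65.508, -4.9687). The tangent condition forces VQ to be normal to QG, so QG runs along (−sin 153°, cos 153°); with |QG| = 12.7, G = (-71.274, -16.284). Then |ZG| = |G − Z| = 73.110.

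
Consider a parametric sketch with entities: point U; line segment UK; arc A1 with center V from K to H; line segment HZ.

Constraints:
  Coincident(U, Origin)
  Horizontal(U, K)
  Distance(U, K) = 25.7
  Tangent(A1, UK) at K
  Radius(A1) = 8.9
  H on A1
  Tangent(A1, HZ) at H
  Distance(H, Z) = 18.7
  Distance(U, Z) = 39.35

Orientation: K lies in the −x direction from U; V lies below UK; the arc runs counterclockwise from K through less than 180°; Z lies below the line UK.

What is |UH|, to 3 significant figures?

36.1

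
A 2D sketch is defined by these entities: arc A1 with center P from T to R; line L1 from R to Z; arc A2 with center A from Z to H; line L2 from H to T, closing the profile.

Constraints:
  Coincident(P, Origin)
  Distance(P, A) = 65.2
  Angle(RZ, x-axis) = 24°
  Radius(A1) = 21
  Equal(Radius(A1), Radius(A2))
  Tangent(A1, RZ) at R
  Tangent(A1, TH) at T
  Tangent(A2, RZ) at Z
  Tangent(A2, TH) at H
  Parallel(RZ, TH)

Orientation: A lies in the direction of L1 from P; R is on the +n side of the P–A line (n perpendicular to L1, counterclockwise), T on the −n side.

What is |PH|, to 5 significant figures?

68.498

The slot axis is L1's direction at 24.0°, so u = (cos 24.0°, sin 24.0°) = (0.91355, 0.40674) and n = (−sin 24.0°, cos 24.0°) = (-0.40674, 0.91355). P is at the origin and A lies 65.2 along u from P, so A = 65.2·u = (59.563, 26.519). Tangency of A1 to both parallel lines with radius 21.0 puts R and T at P ± 21.0·n: R = (-8.5415, 19.184), T = (8.5415, -19.184). Equal radii place Z and H the same way about A: Z = A + 21.0·n = (51.022, 45.704), H = A − 21.0·n = (68.105, 7.3348). Then |PH| = |H − P| = 68.498.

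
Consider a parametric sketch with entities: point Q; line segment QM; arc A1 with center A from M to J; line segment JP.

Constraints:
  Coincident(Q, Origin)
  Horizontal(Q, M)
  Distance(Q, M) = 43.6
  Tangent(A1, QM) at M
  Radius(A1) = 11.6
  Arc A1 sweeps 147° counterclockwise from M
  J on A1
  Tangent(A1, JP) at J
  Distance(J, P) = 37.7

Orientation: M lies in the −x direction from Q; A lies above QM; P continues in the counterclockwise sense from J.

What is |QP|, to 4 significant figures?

80.62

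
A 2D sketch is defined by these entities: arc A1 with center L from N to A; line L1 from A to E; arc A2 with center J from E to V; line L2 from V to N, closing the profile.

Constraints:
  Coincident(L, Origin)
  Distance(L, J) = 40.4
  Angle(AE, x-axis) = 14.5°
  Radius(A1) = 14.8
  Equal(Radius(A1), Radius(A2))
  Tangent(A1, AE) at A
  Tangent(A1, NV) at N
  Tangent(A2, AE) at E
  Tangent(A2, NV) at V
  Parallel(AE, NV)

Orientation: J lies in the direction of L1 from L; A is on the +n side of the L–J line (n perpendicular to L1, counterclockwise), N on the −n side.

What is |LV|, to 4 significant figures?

43.03

The slot axis is L1's direction at 14.5°, so u = (cos 14.5°, sin 14.5°) = (0.9681, 0.2504) and n = (−sin 14.5°, cos 14.5°) = (-0.2504, 0.9681). L is at the origin and J lies 40.4 along u from L, so J = 40.4·u = (39.11, 10.12). Tangency of A1 to both parallel lines with radius 14.8 puts A and N at L ± 14.8·n: A = (-3.706, 14.33), N = (3.706, -14.33). Equal radii place E and V the same way about J: E = J + 14.8·n = (35.41, 24.44), V = J − 14.8·n = (42.82, -4.213). Then |LV| = |V − L| = 43.03.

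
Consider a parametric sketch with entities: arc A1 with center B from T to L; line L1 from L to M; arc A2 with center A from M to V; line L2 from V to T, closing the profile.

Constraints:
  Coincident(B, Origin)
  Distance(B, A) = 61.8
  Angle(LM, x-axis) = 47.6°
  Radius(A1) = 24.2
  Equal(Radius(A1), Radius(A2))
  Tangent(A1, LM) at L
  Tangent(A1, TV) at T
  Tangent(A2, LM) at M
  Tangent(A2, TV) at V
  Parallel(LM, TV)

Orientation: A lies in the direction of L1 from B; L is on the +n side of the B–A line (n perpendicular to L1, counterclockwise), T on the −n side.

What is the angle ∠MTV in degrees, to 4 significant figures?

38.07°

Tangency of A1 to both parallel lines with radius 24.2 puts L and T at B ± 24.2·n: L = (-17.87, 16.32), T = (17.87, -16.32). Equal radii place M and V the same way about A: M = A + 24.2·n = (23.80, 61.95), V = A − 24.2·n = (59.54, 29.32). Then cos ∠MTV = TM·TV / (|TM||TV|), giving 38.07°.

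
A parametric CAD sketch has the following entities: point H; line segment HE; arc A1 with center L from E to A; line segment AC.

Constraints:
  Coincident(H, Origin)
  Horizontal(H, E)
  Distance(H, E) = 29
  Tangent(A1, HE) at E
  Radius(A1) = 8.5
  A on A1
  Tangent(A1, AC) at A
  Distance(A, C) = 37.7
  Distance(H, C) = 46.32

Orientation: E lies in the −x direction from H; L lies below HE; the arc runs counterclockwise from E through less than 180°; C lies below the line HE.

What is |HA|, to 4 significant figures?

38.35

Checks: H = (0.00, 0.00) ✓; ∠(LE, EH) = 90.00° ✓; |LE| = 8.500 ✓; |LA| = 8.500 ✓; ∠(LA, AC) = 90.00° ✓; |AC| = 37.70 ✓; |HC| = 46.32 ✓.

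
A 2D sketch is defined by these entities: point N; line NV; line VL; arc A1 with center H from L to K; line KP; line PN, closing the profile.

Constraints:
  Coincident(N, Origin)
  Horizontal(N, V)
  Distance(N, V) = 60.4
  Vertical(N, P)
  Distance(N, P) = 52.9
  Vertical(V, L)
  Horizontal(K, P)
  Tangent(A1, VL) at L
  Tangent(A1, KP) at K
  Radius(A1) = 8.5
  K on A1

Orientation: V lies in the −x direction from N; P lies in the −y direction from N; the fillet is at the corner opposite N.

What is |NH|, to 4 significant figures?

68.30

N is at the origin; NV is horizontal with |NV| = 60.4 and V on the −x side, so V = (-60.40, 0.000). NP is vertical with |NP| = 52.9 and P on the −y side, so P = (0.000, -52.90). The virtual corner opposite N is at (-60.40, -52.90). A1 meets VL tangentially, so HL is at right angles to VL and A1 meets KP tangentially, so HK is at right angles to KP, with radius 8.5, so the center H sits 8.5 in from both sides at H = (-51.90, -44.40). Then |NH| = |H − N| = 68.30.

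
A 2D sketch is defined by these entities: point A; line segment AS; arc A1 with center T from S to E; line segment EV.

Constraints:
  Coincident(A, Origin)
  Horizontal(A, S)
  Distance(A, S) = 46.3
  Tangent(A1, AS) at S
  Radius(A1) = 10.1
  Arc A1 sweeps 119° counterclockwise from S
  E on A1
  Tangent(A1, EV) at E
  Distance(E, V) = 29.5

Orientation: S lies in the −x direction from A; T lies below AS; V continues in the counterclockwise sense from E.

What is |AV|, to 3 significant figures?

57.7

On A1, S sits at bearing 90° from T; a 119° counterclockwise sweep puts E at bearing 209°, so E = T + 10.1·(cos 209°, sin 209°) = (-55.1, -15.0). The tangent condition forces TE to be normal to EV, so EV runs along (−sin 209°, cos 209°); with |EV| = 29.5, V = (-40.8, -40.8). Then |AV| = |V − A| = 57.7.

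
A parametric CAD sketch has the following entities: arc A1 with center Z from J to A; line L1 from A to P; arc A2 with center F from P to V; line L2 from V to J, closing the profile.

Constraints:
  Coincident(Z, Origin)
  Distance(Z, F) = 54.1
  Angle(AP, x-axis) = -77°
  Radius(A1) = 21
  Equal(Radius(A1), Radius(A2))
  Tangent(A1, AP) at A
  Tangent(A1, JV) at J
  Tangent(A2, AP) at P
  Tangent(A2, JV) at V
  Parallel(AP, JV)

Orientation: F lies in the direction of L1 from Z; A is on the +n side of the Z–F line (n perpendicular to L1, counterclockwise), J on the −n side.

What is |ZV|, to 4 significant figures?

58.03

The slot axis is L1's direction at -77.0°, so u = (cos -77.0°, sin -77.0°) = (0.2250, -0.9744) and n = (−sin -77.0°, cos -77.0°) = (0.9744, 0.2250). Z is at the origin and F lies 54.1 along u from Z, so F = 54.1·u = (12.17, -52.71). Tangency of A1 to both parallel lines with radius 21.0 puts A and J at Z ± 21.0·n: A = (20.46, 4.724), J = (-20.46, -4.724). Equal radii place P and V the same way about F: P = F + 21.0·n = (32.63, -47.99), V = F − 21.0·n = (-8.292, -57.44). Then |ZV| = |V − Z| = 58.03.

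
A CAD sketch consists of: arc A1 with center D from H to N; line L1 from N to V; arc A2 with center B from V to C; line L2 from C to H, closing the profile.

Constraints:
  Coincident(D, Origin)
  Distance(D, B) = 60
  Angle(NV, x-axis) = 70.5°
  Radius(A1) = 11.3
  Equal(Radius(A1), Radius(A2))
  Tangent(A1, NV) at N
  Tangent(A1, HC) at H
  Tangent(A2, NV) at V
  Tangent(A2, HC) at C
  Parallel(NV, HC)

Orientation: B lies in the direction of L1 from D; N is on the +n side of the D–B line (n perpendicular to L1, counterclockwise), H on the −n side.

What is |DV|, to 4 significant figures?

61.05

Tangency of A1 to both parallel lines with radius 11.3 puts N and H at D ± 11.3·n: N = (-10.65, 3.772), H = (10.65, -3.772). Equal radii place V and C the same way about B: V = B + 11.3·n = (9.377, 60.33), C = B − 11.3·n = (30.68, 52.79). Then |DV| = |V − D| = 61.05.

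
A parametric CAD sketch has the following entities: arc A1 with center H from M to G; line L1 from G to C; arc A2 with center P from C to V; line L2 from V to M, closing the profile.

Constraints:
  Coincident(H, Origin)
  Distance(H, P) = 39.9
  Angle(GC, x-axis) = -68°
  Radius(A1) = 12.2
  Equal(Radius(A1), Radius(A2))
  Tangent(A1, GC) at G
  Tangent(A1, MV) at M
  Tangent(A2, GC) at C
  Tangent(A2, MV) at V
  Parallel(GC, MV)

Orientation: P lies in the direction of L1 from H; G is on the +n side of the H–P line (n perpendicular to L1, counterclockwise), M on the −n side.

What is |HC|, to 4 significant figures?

41.72

The slot axis is L1's direction at -68.0°, so u = (cos -68.0°, sin -68.0°) = (0.3746, -0.9272) and n = (−sin -68.0°, cos -68.0°) = (0.9272, 0.3746). H is at the origin and P lies 39.9 along u from H, so P = 39.9·u = (14.95, -36.99). Tangency of A1 to both parallel lines with radius 12.2 puts G and M at H ± 12.2·n: G = (11.31, 4.570), M = (-11.31, -4.570). Equal radii place C and V the same way about P: C = P + 12.2·n = (26.26, -32.42), V = P − 12.2·n = (3.635, -41.56). Then |HC| = |C − H| = 41.72.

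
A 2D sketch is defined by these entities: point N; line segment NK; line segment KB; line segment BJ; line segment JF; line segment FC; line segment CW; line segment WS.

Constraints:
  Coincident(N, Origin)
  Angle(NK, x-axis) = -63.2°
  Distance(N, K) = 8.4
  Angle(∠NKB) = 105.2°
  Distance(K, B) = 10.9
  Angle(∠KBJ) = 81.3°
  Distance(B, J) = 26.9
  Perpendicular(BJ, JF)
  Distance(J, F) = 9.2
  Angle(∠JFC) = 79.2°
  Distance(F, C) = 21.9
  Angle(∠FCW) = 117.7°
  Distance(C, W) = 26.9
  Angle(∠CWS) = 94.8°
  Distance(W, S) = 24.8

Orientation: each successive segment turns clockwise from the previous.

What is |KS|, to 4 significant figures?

44.80

N is at the origin; NK runs at -63.2° with length 8.4, so K = (3.787, -7.498). ∠NKB = 105.2° gives KB at -138.0° from the x-axis; with |KB| = 10.9, B = (-4.313, -14.79). ∠KBJ = 81.3° gives BJ at 123.3° from the x-axis; with |BJ| = 26.9, J = (-19.08, 7.692). The perpendicularity gives JF at right angles to BJ, so JF runs at 33.30°; with |JF| = 9.2, F = (-11.39, 12.74). ∠JFC = 79.2° gives FC at -67.50° from the x-axis; with |FC| = 21.9, C = (-3.011, -7.490). ∠FCW = 117.7° gives CW at -129.8° from the x-axis; with |CW| = 26.9, W = (-20.23, -28.16). ∠CWS = 94.8° gives WS at 145.0° from the x-axis; with |WS| = 24.8, S = (-40.55, -13.93). Then |KS| = |S − K| = 44.80.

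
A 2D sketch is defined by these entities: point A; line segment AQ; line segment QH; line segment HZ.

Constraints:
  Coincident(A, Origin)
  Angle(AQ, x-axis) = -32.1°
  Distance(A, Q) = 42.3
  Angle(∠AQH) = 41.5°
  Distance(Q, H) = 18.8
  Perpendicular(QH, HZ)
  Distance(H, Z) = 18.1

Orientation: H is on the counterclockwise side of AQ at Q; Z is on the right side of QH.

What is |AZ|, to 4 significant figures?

47.89

A is at the origin; AQ runs at -32.1° with length 42.3, so Q = 42.3·(cos -32.1°, sin -32.1°) = (35.83, -22.48). ∠AQH = 41.5°, so QH runs at -32.1° + (180° − 41.5°) = 106.4° from the x-axis; with |QH| = 18.8, H = Q + 18.8·(cos 106.4°, sin 106.4°) = (30.53, -4.443). QH is perpendicular to HZ; with |HZ| = 18.1 on the right of QH, Z = H + 18.1·(0.9593, 0.2823) = (47.89, 0.6673). Then |AZ| = |Z − A| = 47.89.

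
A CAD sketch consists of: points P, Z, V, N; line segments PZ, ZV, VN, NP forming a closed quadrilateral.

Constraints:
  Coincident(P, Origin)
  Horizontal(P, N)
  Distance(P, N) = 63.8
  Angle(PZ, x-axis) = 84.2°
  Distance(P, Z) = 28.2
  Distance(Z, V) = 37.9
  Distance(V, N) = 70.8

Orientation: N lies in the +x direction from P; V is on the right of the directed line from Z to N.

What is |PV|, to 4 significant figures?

10.82

P is at the origin; P and N share the same y with |PN| = 63.8 and N in +x, so N = (63.8, 0). PZ runs at 84.2° with |PZ| = 28.2, so Z = (2.850, 28.06). V is determined by |ZV| = 37.9 and |VN| = 70.8 together: it lies at the intersection of circle(Z, 37.9) and circle(N, 70.8). With |ZN| = 67.10, the foot of the radical line on ZN is 6.899 from Z and the perpendicular offset is √(37.9² − 6.899²) = 37.27. Taking the right-of-ZN solution: V = (-6.466, -8.682).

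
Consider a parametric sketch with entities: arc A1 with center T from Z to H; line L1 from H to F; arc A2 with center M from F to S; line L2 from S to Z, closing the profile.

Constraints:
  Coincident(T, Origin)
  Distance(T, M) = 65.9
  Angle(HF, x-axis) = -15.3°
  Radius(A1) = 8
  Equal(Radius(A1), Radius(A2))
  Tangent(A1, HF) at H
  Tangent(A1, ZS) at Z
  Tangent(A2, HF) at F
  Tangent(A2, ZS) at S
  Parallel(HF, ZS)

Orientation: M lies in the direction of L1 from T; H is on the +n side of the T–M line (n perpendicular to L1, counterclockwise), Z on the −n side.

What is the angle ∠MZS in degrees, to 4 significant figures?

6.922°

The slot axis is L1's direction at -15.3°, so u = (cos -15.3°, sin -15.3°) = (0.9646, -0.2639) and n = (−sin -15.3°, cos -15.3°) = (0.2639, 0.9646). T is at the origin and M lies 65.9 along u from T, so M = 65.9·u = (63.56, -17.39). Tangency of A1 to both parallel lines with radius 8.0 puts H and Z at T ± 8.0·n: H = (2.111, 7.716), Z = (-2.111, -7.716). Equal radii place F and S the same way about M: F = M + 8.0·n = (65.68, -9.673), S = M − 8.0·n = (61.45, -25.11). Then cos ∠MZS = ZM·ZS / (|ZM||ZS|), giving 6.922°.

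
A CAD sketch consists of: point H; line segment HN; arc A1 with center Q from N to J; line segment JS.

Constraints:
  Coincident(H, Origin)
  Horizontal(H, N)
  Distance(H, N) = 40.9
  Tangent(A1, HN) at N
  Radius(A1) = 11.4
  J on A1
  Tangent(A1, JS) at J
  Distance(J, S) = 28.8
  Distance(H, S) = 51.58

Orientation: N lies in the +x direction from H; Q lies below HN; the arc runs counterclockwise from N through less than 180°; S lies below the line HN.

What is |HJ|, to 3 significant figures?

31.9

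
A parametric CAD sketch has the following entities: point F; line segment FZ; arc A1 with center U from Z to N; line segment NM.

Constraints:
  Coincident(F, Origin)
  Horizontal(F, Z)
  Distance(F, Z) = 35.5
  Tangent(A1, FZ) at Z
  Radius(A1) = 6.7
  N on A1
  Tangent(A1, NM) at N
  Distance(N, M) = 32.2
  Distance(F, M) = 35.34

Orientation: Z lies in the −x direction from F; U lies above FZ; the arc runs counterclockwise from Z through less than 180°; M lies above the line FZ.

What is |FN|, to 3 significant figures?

29.8

F is at the origin; F and Z share the same y with |FZ| = 35.5 and Z on the −x side, so Z = (-35.5, 0.00). Tangency of A1 to FZ means the radius UZ is perpendicular to FZ, so U = Z + (0, 6.7) = (-35.5, 6.70). Since UN ⟂ NM (tangency), |UM| = √(6.7² + 32.2²) = 32.9 regardless of where N sits on A1. So M lies on both circle(F, 35.34) and circle(U, 32.9); the above-FZ intersection is M = (-14.7, 32.2). N is the foot of the tangent from M: N = (-29.6, 3.60).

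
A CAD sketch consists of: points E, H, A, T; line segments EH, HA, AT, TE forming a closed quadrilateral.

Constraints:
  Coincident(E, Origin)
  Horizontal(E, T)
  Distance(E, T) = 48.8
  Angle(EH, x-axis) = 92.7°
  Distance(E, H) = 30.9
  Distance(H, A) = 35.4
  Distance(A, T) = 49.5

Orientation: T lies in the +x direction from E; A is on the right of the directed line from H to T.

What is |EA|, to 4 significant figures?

4.548

E is at the origin; E and T share the same y with |ET| = 48.8 and T in +x, so T = (48.8, 0). EH runs at 92.7° with |EH| = 30.9, so H = (-1.456, 30.87). A is determined by |HA| = 35.4 and |AT| = 49.5 together: it lies at the intersection of circle(H, 35.4) and circle(T, 49.5). With |HT| = 58.98, the foot of the radical line on HT is 19.34 from H and the perpendicular offset is √(35.4² − 19.34²) = 29.65. Taking the right-of-HT solution: A = (-0.4931, -4.521).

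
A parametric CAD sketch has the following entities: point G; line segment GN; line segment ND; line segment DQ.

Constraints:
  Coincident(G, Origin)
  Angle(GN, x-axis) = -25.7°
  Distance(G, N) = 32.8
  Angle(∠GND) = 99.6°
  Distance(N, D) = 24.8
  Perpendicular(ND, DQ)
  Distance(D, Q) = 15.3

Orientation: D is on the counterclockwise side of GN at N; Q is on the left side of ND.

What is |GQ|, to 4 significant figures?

34.74

∠GND = 99.6°, so ND runs at -25.7° + (180° − 99.6°) = 54.70° from the x-axis; with |ND| = 24.8, D = N + 24.8·(cos 54.70°, sin 54.70°) = (43.89, 6.016). The perpendicularity gives DQ at right angles to ND; with |DQ| = 15.3 on the left of ND, Q = D + 15.3·(-0.8161, 0.5779) = (31.40, 14.86). Then |GQ| = |Q − G| = 34.74.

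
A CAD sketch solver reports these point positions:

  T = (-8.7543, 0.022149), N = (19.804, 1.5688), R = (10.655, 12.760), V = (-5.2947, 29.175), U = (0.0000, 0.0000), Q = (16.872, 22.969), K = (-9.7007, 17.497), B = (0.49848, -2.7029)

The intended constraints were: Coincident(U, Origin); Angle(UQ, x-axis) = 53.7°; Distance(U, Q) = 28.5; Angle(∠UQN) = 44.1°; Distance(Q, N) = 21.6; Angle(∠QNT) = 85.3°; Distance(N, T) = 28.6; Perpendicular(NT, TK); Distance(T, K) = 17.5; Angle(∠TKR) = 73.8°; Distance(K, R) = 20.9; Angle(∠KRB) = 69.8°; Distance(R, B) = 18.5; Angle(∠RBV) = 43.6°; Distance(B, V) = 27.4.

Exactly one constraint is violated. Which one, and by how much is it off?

Distance(B, V) = 27.4 — off by 5.00.

U = (0.00, 0.00) ✓; UQ at 53.70° ✓; |UQ| = 28.50 ✓; ∠UQN = 44.10° ✓; |QN| = 21.60 ✓; ∠QNT = 85.30° ✓; |NT| = 28.60 ✓; ∠(NT, TK) = 90.00° ✓; |TK| = 17.50 ✓; ∠TKR = 73.80° ✓; |KR| = 20.90 ✓; ∠KRB = 69.80° ✓; |RB| = 18.50 ✓; ∠RBV = 43.60° ✓; |BV| = 32.40 ✗.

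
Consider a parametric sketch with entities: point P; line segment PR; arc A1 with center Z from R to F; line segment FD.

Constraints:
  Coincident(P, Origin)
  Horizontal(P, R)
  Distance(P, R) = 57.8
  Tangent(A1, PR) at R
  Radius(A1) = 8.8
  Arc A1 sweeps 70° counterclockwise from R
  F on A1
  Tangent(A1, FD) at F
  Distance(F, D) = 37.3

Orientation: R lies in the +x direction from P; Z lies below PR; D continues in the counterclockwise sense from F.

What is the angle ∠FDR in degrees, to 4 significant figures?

7.241°

P is at the origin; PR is horizontal with |PR| = 57.8 and R on the +x side, so R = (57.80, 0.000). The tangent condition forces ZR to be normal to PR, so Z = R + (0, -8.8) = (57.80, -8.800). On A1, R sits at bearing 90° from Z; a 70° counterclockwise sweep puts F at bearing 160°, so F = Z + 8.8·(cos 160°, sin 160°) = (49.53, -5.790). A1 meets FD tangentially, so ZF is at right angles to FD, so FD runs along (−sin 160°, cos 160°); with |FD| = 37.3, D = (36.77, -40.84). Then cos ∠FDR = DF·DR / (|DF||DR|), giving 7.241°.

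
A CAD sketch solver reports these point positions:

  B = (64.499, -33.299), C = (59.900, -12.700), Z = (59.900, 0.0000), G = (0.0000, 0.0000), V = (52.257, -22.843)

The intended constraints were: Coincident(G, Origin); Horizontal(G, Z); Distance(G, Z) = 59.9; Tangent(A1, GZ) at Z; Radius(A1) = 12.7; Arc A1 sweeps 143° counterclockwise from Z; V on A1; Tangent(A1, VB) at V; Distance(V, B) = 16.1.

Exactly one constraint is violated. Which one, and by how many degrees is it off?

Tangent(A1, VB) at V — off by 3.50°.

G = (0.00, 0.00) ✓; G.y = 0.00, Z.y = 0.00 ✓; |GZ| = 59.90 ✓; ∠(CZ, ZG) = 90.00° ✓; |CZ| = 12.70 ✓; bearing(C→V) − bearing(C→Z) = 143.0° ✓; |CV| = 12.70 ✓; ∠(CV, VB) = 93.50° ✗; |VB| = 16.10 ✓.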